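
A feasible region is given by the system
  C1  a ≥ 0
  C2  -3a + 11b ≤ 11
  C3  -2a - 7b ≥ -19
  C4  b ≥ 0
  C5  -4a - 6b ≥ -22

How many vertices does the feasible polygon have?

Intersecting each pair of boundary lines and keeping only the points that satisfy every inequality leaves:
  (0, 1)
  (0, 0)
  (88/31, 55/31)
  (11/2, 0)

4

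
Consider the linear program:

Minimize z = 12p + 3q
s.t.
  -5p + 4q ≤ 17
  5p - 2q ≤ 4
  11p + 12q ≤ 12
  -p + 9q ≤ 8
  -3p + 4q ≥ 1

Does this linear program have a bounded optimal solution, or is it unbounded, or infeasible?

bounded optimum

Feasible corners and z = 12p + 3q:
  (-121/41, 23/41) → z = -1383/41
  (-8, -23/4) → z = -453/4
  (4/37, 100/111) → z = 4
  (9/20, 47/80) → z = 573/80
The feasible region has finitely many vertices and no improving ray; the minimum is -453/4 at (-8, -23/4).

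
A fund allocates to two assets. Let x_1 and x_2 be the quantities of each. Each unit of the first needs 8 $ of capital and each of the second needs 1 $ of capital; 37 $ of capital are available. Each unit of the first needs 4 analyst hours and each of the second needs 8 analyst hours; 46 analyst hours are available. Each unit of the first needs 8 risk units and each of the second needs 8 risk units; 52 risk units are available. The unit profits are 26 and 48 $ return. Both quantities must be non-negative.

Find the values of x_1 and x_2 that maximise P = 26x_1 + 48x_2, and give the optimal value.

Extreme points and P = 26x_1 + 48x_2:
  (0, 0) → P = 0
  (0, 23/4) → P = 276
  (37/8, 0) → P = 481/4
  (61/14, 15/7) → P = 1513/7
  (3/2, 5) → P = 279

x_1 = 3/2, x_2 = 5, maximum P = 279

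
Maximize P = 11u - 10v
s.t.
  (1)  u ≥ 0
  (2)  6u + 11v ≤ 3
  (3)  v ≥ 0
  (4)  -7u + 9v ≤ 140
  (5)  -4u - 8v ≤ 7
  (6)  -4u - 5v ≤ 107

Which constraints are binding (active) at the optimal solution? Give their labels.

(2) and (3)

Vertices and P = 11u - 10v:
  (0, 3/11) → P = -30/11
  (0, 0) → P = 0
  (1/2, 0) → P = 11/2

The maximum is at (1/2, 0). Substituting into each constraint, equality holds for (2) and (3); the remaining constraints have slack.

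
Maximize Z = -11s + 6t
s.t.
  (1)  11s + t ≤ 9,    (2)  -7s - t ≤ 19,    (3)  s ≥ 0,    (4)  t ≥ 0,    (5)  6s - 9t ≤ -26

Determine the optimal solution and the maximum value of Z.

s = 0, t = 9, maximum Z = 54

Vertices and Z = -11s + 6t:
  (0, 9) → Z = 54
  (11/21, 68/21) → Z = 41/3
  (0, 26/9) → Z = 52/3

The optimum lies where 11s + t = 9 and s = 0.
Solving simultaneously gives s = 0, t = 9.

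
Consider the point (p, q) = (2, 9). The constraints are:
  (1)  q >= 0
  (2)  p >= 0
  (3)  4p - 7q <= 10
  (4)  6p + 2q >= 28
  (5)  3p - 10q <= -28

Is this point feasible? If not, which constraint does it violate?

(1): 9 ≥ 0 ✓
(2): 2 ≥ 0 ✓
(3): -55 ≤ 10 ✓
(4): 30 ≥ 28 ✓
(5): -84 ≤ -28 ✓

feasible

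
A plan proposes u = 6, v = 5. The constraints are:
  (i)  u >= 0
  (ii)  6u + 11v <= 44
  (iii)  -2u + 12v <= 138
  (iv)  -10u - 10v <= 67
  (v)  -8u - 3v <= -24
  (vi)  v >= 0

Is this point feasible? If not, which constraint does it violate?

not feasible — violates (ii)

Constraint (ii): 6u + 11v = 91, which is not ≤ 44. All other constraints are satisfied.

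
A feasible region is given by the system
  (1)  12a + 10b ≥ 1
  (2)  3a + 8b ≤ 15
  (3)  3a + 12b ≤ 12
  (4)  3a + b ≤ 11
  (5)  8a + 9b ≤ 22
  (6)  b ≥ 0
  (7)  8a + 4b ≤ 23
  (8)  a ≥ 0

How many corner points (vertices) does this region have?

5

Pairwise boundary intersections that survive every other constraint:
  (1/12, 0)
  (0, 1/10)
  (52/23, 10/23)
  (0, 1)
  (11/4, 0)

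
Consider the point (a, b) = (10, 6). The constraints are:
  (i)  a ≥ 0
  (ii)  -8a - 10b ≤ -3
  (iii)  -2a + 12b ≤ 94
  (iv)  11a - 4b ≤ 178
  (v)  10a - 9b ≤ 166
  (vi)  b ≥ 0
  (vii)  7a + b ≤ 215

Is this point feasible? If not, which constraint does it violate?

feasible

(i): 10 ≥ 0 ✓
(ii): -140 ≤ -3 ✓
(iii): 52 ≤ 94 ✓
(iv): 86 ≤ 178 ✓
(v): 46 ≤ 166 ✓
(vi): 6 ≥ 0 ✓
(vii): 76 ≤ 215 ✓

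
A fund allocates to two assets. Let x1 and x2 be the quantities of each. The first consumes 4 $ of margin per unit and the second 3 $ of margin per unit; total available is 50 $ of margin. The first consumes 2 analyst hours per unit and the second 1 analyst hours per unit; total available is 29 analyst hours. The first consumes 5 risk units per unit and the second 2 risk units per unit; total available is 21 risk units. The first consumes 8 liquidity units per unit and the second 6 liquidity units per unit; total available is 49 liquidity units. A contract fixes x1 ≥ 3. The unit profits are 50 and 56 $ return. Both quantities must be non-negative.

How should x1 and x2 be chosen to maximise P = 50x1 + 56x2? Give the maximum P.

x1 = 3, x2 = 3, maximum P = 318

Feasible corners and P = 50x1 + 56x2:
  (21/5, 0) → P = 210
  (3, 0) → P = 150
  (3, 3) → P = 318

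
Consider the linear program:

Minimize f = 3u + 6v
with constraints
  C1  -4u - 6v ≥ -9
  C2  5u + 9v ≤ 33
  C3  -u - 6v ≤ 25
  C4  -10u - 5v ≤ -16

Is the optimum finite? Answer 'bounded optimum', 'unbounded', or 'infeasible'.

bounded optimum

Feasible corners and f = 3u + 6v:
  (34/3, -109/18) → f = -7/3
  (51/40, 13/20) → f = 309/40
  (221/55, -266/55) → f = -933/55
The feasible region has finitely many vertices and no improving ray; the minimum is -933/55 at (221/55, -266/55).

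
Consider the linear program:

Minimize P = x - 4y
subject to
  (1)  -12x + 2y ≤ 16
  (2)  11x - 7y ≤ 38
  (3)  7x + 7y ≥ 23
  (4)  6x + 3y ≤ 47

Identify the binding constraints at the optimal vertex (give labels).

(1) and (4)

Extreme points and P = x - 4y:
  (-33/49, 194/49) → P = -809/49
  (23/24, 55/4) → P = -1297/24
  (61/18, -13/126) → P = 479/126
  (443/75, 289/75) → P = -713/75

The minimum is at (23/24, 55/4). Substituting into each constraint, equality holds for (1) and (4); the remaining constraints have slack.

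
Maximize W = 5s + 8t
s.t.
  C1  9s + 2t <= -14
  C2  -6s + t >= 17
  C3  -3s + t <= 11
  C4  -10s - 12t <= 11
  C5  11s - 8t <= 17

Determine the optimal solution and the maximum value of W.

Extreme points and W = 5s + 8t:
  (-16/7, 23/7) → W = 104/7
  (-12/5, 19/5) → W = 92/5
  (-215/82, 52/41) → W = -243/82
  (-143/46, 77/46) → W = -99/46

At the optimal vertex, 9s + 2t = -14 and -3s + t = 11.
Solving simultaneously gives s = -12/5, t = 19/5.

s = -12/5, t = 19/5, maximum W = 92/5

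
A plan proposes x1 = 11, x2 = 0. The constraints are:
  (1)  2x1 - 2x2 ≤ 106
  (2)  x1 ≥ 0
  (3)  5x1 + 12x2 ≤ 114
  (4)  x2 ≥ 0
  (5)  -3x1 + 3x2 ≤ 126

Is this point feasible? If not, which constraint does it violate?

(1): 22 ≤ 106 ✓
(2): 11 ≥ 0 ✓
(3): 55 ≤ 114 ✓
(4): 0 ≥ 0 ✓
(5): -33 ≤ 126 ✓

feasible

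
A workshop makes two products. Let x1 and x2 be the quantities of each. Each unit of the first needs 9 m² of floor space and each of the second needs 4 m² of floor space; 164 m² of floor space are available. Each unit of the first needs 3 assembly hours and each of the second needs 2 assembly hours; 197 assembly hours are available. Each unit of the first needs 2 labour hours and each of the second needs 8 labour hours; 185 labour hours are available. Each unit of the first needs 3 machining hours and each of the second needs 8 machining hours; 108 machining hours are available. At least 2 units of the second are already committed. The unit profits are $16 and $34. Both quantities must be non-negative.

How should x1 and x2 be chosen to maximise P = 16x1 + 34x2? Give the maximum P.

Vertices and P = 16x1 + 34x2:
  (0, 27/2) → P = 459
  (0, 2) → P = 68
  (44/3, 8) → P = 1520/3
  (52/3, 2) → P = 1036/3

x1 = 44/3, x2 = 8, maximum P = 1520/3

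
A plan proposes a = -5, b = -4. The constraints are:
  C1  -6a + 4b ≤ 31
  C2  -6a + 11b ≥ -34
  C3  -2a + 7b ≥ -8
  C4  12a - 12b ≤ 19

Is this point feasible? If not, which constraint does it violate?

not feasible — violates C3

Constraint C3: -2a + 7b = -18, which is not ≥ -8. All other constraints are satisfied.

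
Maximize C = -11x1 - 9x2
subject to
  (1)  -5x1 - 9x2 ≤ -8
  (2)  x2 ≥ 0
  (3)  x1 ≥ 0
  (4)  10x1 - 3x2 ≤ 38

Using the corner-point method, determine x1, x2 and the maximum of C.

Extreme points and C = -11x1 - 9x2:
  (8/5, 0) → C = -88/5
  (0, 8/9) → C = -8
  (19/5, 0) → C = -209/5
The feasible region is unbounded (it extends along (0, 1), (3, 10)), but C strictly decreases along every unbounded feasible direction, so there is no improving ray and the maximum is attained at a vertex.

At the optimal vertex, -5x1 - 9x2 = -8 and x1 = 0.
Solving simultaneously gives x1 = 0, x2 = 8/9.

x1 = 0, x2 = 8/9, maximum C = -8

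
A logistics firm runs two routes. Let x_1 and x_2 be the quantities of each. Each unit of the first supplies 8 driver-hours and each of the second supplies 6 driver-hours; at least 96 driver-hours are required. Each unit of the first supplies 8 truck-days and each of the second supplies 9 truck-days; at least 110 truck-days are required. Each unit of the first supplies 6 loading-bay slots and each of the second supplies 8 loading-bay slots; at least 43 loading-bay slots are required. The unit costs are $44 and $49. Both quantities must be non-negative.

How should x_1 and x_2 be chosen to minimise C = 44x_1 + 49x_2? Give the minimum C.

x_1 = 17/2, x_2 = 14/3, minimum C = 1808/3

Extreme points and C = 44x_1 + 49x_2:
  (0, 16) → C = 784
  (55/4, 0) → C = 605
  (17/2, 14/3) → C = 1808/3
The feasible region is unbounded (it extends along (0, 1), (1, 0)), but C strictly increases along every unbounded feasible direction, so there is no improving ray and the minimum is attained at a vertex.

The optimum lies where 8x_1 + 6x_2 = 96 and 8x_1 + 9x_2 = 110.
Solving simultaneously gives x_1 = 17/2, x_2 = 14/3.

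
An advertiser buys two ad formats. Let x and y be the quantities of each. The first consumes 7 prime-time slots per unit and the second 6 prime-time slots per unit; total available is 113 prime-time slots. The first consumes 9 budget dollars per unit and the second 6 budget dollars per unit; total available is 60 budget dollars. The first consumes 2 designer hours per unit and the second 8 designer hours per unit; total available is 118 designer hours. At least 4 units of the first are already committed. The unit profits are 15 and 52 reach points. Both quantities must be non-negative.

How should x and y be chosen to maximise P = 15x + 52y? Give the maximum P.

Vertices and P = 15x + 52y:
  (20/3, 0) → P = 100
  (4, 0) → P = 60
  (4, 4) → P = 268

x = 4, y = 4, maximum P = 268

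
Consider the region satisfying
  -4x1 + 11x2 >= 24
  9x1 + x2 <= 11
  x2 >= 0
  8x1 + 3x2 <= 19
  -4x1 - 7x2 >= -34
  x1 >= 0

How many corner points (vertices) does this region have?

5

The feasible vertices (each the meet of two boundaries and inside every other half-plane) are:
  (97/103, 260/103)
  (0, 24/11)
  (14/19, 83/19)
  (31/44, 49/11)
  (0, 34/7)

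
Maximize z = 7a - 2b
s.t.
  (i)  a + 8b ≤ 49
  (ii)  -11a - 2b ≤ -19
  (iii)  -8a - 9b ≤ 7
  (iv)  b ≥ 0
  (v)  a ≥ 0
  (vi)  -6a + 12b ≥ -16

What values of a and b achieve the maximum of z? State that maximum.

a = 179/15, b = 139/30, maximum z = 1114/15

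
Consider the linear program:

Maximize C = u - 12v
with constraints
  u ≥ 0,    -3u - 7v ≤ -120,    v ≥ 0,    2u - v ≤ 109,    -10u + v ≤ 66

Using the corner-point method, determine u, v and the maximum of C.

u = 109/2, v = 0, maximum C = 109/2

Extreme points and C = u - 12v:
  (0, 120/7) → C = -1440/7
  (0, 66) → C = -792
  (40, 0) → C = 40
  (109/2, 0) → C = 109/2
The feasible region is unbounded (it extends along (1, 2), (1, 10)), but C strictly decreases along every unbounded feasible direction, so there is no improving ray and the maximum is attained at a vertex.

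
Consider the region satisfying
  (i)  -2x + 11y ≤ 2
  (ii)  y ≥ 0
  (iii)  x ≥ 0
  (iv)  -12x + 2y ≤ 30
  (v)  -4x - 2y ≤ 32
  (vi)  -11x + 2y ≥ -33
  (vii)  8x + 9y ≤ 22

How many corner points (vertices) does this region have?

The feasible vertices (each the meet of two boundaries and inside every other half-plane) are:
  (0, 2/11)
  (112/53, 30/53)
  (0, 0)
  (11/4, 0)

4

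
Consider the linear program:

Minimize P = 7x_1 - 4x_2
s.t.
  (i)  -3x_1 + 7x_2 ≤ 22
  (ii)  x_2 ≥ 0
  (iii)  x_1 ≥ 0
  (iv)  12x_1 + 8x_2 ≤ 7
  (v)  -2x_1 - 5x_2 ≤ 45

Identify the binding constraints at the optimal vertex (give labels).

(iii) and (iv)

Feasible corners and P = 7x_1 - 4x_2:
  (0, 0) → P = 0
  (7/12, 0) → P = 49/12
  (0, 7/8) → P = -7/2

The minimum is at (0, 7/8). Substituting into each constraint, equality holds for (iii) and (iv); the remaining constraints have slack.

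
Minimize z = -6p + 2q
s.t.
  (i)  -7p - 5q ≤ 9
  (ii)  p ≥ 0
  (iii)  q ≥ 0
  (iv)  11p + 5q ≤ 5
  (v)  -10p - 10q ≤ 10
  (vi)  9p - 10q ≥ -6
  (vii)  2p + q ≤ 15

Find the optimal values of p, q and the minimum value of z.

Corner points and z = -6p + 2q:
  (0, 0) → z = 0
  (0, 3/5) → z = 6/5
  (5/11, 0) → z = -30/11
  (4/31, 111/155) → z = 102/155

The optimum lies where q = 0 and 11p + 5q = 5.
Solving simultaneously gives p = 5/11, q = 0.

p = 5/11, q = 0, minimum z = -30/11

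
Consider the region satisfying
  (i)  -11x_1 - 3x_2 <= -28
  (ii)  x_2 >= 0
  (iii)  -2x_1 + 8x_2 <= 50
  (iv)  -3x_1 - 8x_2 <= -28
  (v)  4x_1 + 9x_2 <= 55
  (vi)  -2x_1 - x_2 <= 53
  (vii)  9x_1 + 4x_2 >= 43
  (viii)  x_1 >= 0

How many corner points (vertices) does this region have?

4

Of the 28 pairwise boundary intersections, those satisfying every inequality are:
  (28/3, 0)
  (55/4, 0)
  (58/15, 41/20)
  (167/65, 323/65)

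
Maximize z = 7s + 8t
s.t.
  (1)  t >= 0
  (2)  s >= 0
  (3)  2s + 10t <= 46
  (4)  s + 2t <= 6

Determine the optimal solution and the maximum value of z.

The binding constraints are t = 0 and s + 2t = 6.
Solving simultaneously gives s = 6, t = 0.

s = 6, t = 0, maximum z = 42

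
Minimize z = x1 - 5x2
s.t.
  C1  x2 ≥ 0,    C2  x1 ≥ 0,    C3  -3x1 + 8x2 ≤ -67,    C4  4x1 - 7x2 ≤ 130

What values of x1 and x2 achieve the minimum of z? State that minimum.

Feasible corners and z = x1 - 5x2:
  (67/3, 0) → z = 67/3
  (65/2, 0) → z = 65/2
  (571/11, 122/11) → z = -39/11

x1 = 571/11, x2 = 122/11, minimum z = -39/11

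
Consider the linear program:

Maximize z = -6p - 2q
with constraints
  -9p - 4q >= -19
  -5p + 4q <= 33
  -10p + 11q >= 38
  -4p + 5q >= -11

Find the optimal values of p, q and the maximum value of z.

p = -211/15, q = -28/3, maximum z = 1546/15

Feasible corners and z = -6p - 2q:
  (-1, 7) → z = -8
  (57/139, 532/139) → z = -1406/139
  (-211/15, -28/3) → z = 1546/15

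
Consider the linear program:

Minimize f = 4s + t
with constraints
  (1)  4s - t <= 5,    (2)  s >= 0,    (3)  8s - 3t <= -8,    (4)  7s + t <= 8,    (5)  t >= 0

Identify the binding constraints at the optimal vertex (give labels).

Vertices and f = 4s + t:
  (0, 8/3) → f = 8/3
  (0, 8) → f = 8
  (16/29, 120/29) → f = 184/29

The minimum is at (0, 8/3). Substituting into each constraint, equality holds for (2) and (3); the remaining constraints have slack.

(2) and (3)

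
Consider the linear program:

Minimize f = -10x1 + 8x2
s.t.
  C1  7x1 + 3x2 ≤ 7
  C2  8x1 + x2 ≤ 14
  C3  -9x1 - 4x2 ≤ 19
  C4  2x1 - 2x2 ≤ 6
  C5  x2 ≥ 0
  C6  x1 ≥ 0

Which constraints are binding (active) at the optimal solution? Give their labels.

Corner points and f = -10x1 + 8x2:
  (1, 0) → f = -10
  (0, 7/3) → f = 56/3
  (0, 0) → f = 0

The minimum is at (1, 0). Substituting into each constraint, equality holds for C1 and C5; the remaining constraints have slack.

C1 and C5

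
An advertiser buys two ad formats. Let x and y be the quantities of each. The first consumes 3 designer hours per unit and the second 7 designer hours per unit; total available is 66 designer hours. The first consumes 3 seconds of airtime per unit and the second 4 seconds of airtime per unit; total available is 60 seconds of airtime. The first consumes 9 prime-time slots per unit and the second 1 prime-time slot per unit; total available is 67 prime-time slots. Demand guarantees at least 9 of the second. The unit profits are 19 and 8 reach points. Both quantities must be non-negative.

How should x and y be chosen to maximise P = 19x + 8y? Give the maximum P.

Corner points and P = 19x + 8y:
  (0, 66/7) → P = 528/7
  (0, 9) → P = 72
  (1, 9) → P = 91

The optimum lies where 3x + 7y = 66 and y = 9.
Solving simultaneously gives x = 1, y = 9.

x = 1, y = 9, maximum P = 91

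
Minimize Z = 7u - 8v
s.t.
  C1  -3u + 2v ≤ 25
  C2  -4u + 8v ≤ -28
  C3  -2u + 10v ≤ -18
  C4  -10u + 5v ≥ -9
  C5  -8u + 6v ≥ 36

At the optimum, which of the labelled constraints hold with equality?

Corner points and Z = 7u - 8v:
  (-16, -23/2) → Z = -20
  (-39, -46) → Z = 95
  (-57/5, -46/5) → Z = -31/5

The minimum is at (-16, -23/2). Substituting into each constraint, equality holds for C1 and C2; the remaining constraints have slack.

C1 and C2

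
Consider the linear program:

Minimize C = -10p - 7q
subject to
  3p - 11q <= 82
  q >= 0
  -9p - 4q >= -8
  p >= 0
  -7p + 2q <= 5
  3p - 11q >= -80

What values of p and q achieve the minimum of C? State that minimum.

Vertices and C = -10p - 7q:
  (8/9, 0) → C = -80/9
  (0, 0) → C = 0
  (0, 2) → C = -14

p = 0, q = 2, minimum C = -14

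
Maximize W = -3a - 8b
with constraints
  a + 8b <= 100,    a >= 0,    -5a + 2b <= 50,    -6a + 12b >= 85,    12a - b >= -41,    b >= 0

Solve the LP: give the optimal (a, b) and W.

Extreme points and W = -3a - 8b:
  (0, 25/2) → W = -100
  (26/3, 137/12) → W = -352/3
  (0, 85/12) → W = -170/3

The binding constraints are a = 0 and -6a + 12b = 85.
Solving simultaneously gives a = 0, b = 85/12.

a = 0, b = 85/12, maximum W = -170/3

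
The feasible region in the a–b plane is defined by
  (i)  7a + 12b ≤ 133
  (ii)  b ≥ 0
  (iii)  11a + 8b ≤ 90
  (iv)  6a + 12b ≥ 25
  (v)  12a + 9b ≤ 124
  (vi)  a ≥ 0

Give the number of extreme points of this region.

5

The feasible vertices (each the meet of two boundaries and inside every other half-plane) are:
  (4/19, 833/76)
  (0, 133/12)
  (90/11, 0)
  (25/6, 0)
  (0, 25/12)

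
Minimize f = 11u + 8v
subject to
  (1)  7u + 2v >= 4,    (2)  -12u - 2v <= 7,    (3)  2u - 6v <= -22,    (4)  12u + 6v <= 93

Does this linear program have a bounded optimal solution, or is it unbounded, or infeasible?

Corner points and f = 11u + 8v:
  (-11/5, 97/10) → f = 267/5
  (-10/23, 81/23) → f = 538/23
  (-19/4, 25) → f = 591/4
  (71/14, 75/14) → f = 1381/14
The feasible region has finitely many vertices and no improving ray; the minimum is 538/23 at (-10/23, 81/23).

bounded optimum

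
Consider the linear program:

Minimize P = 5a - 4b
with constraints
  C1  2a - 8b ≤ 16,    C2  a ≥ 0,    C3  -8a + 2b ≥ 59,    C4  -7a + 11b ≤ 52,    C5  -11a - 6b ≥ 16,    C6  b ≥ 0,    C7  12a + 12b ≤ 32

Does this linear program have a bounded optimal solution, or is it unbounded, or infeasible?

infeasible

The boundaries -8a + 2b = 59 and -7a + 11b = 52 meet at (-545/74, 3/74), but that point violates a ≥ 0. Every candidate vertex is excluded by some other constraint, so the feasible region is empty.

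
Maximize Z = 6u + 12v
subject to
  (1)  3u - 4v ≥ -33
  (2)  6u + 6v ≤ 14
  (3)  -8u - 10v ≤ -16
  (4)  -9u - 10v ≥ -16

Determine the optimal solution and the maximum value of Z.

u = -133/33, v = 115/22, maximum Z = 424/11

Corner points and Z = 6u + 12v:
  (-133/31, 156/31) → Z = 1074/31
  (-133/33, 115/22) → Z = 424/11
  (0, 8/5) → Z = 96/5

The binding constraints are 3u - 4v = -33 and -9u - 10v = -16.
Solving simultaneously gives u = -133/33, v = 115/22.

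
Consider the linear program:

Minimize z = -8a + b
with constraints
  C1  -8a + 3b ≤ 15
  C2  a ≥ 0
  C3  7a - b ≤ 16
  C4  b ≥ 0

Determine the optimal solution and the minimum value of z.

The optimum lies where -8a + 3b = 15 and 7a - b = 16.
Solving simultaneously gives a = 63/13, b = 233/13.

a = 63/13, b = 233/13, minimum z = -271/13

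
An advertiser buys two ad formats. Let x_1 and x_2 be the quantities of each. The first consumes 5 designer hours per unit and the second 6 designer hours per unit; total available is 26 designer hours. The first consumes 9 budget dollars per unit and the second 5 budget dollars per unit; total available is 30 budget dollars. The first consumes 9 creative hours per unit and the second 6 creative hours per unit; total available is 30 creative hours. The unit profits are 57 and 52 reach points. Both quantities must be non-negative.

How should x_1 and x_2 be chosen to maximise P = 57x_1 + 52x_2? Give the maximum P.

x_1 = 1, x_2 = 7/2, maximum P = 239

Feasible corners and P = 57x_1 + 52x_2:
  (0, 0) → P = 0
  (0, 13/3) → P = 676/3
  (10/3, 0) → P = 190
  (1, 7/2) → P = 239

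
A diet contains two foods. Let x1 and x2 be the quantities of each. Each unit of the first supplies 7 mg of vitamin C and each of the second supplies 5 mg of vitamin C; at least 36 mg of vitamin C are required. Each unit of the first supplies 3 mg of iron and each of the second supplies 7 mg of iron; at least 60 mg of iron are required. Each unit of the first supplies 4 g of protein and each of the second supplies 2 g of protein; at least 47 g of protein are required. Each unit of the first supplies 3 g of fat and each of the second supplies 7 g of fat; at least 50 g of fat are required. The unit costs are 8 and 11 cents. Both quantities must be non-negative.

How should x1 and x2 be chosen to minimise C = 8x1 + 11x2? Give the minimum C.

Vertices and C = 8x1 + 11x2:
  (0, 47/2) → C = 517/2
  (20, 0) → C = 160
  (19/2, 9/2) → C = 251/2
The feasible region is unbounded (it extends along (0, 1), (1, 0)), but C strictly increases along every unbounded feasible direction, so there is no improving ray and the minimum is attained at a vertex.

The optimum lies where 3x1 + 7x2 = 60 and 4x1 + 2x2 = 47.
Solving simultaneously gives x1 = 19/2, x2 = 9/2.

x1 = 19/2, x2 = 9/2, minimum C = 251/2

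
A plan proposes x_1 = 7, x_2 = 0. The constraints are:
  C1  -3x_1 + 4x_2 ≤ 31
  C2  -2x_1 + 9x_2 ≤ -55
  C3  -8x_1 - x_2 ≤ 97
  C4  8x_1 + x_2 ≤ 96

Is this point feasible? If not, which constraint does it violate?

not feasible — violates C2

Constraint C2: -2x_1 + 9x_2 = -14, which is not ≤ -55. All other constraints are satisfied.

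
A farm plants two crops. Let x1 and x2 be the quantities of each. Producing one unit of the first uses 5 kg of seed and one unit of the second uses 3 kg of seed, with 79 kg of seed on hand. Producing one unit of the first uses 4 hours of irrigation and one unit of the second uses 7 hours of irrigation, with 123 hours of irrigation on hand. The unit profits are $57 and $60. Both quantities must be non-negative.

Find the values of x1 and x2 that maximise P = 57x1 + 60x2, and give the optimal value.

Vertices and P = 57x1 + 60x2:
  (0, 0) → P = 0
  (0, 123/7) → P = 7380/7
  (79/5, 0) → P = 4503/5
  (8, 13) → P = 1236

At the optimal vertex, 5x1 + 3x2 = 79 and 4x1 + 7x2 = 123.
Solving simultaneously gives x1 = 8, x2 = 13.

x1 = 8, x2 = 13, maximum P = 1236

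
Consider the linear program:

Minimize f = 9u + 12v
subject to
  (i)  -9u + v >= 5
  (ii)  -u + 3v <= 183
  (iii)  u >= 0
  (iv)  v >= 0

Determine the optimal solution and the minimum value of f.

u = 0, v = 5, minimum f = 60

Vertices and f = 9u + 12v:
  (84/13, 821/13) → f = 816
  (0, 5) → f = 60
  (0, 61) → f = 732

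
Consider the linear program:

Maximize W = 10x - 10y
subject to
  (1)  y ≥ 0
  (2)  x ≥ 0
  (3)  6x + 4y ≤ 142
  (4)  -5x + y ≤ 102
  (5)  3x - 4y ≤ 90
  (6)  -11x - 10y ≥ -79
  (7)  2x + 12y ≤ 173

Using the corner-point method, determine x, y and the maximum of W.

x = 79/11, y = 0, maximum W = 790/11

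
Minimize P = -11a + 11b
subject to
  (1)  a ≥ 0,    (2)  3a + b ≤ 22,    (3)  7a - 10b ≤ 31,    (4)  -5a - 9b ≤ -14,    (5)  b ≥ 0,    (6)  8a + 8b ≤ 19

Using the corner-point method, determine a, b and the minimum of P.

a = 59/32, b = 17/32, minimum P = -231/16

Feasible corners and P = -11a + 11b:
  (0, 14/9) → P = 154/9
  (0, 19/8) → P = 209/8
  (59/32, 17/32) → P = -231/16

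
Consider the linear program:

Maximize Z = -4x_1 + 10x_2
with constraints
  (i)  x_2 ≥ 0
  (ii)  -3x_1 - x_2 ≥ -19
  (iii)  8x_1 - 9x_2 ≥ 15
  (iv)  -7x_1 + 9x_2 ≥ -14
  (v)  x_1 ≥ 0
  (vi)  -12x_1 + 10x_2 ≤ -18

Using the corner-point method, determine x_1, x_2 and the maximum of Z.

x_1 = 186/35, x_2 = 107/35, maximum Z = 326/35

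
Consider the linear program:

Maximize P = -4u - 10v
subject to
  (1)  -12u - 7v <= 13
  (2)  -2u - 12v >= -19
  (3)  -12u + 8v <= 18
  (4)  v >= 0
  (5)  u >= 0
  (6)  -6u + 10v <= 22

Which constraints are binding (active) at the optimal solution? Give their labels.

(4) and (5)

Feasible corners and P = -4u - 10v:
  (19/2, 0) → P = -38
  (0, 19/12) → P = -95/6
  (0, 0) → P = 0

The maximum is at (0, 0). Substituting into each constraint, equality holds for (4) and (5); the remaining constraints have slack.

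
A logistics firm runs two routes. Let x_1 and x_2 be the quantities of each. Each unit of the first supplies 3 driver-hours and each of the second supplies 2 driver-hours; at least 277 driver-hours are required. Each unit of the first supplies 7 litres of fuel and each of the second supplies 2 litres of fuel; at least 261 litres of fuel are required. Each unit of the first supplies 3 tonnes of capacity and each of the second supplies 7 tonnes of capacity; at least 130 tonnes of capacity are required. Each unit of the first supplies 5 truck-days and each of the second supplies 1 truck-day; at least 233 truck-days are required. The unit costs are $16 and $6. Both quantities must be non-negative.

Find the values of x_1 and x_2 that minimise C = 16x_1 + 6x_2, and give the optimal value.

Corner points and C = 16x_1 + 6x_2:
  (0, 233) → C = 1398
  (277/3, 0) → C = 4432/3
  (27, 98) → C = 1020
The feasible region is unbounded (it extends along (0, 1), (1, 0)), but C strictly increases along every unbounded feasible direction, so there is no improving ray and the minimum is attained at a vertex.

x_1 = 27, x_2 = 98, minimum C = 1020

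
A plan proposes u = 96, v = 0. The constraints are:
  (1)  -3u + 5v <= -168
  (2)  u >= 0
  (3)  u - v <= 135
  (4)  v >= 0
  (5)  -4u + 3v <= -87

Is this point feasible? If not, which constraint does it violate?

feasible

(1): -288 ≤ -168 ✓
(2): 96 ≥ 0 ✓
(3): 96 ≤ 135 ✓
(4): 0 ≥ 0 ✓
(5): -384 ≤ -87 ✓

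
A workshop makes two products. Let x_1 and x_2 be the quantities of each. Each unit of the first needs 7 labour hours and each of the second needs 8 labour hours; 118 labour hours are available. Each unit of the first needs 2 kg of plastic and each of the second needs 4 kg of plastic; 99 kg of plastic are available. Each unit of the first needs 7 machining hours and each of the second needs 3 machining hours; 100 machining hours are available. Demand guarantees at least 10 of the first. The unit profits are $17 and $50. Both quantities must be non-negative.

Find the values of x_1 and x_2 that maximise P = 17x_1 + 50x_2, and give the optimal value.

Extreme points and P = 17x_1 + 50x_2:
  (100/7, 0) → P = 1700/7
  (10, 0) → P = 170
  (446/35, 18/5) → P = 13882/35
  (10, 6) → P = 470

At the optimal vertex, 7x_1 + 8x_2 = 118 and x_1 = 10.
Solving simultaneously gives x_1 = 10, x_2 = 6.

x_1 = 10, x_2 = 6, maximum P = 470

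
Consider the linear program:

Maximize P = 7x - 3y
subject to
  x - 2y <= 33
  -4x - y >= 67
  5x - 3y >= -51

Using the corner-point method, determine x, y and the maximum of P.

x = -101/9, y = -199/9, maximum P = -110/9

The binding constraints are x - 2y = 33 and -4x - y = 67.
Solving simultaneously gives x = -101/9, y = -199/9.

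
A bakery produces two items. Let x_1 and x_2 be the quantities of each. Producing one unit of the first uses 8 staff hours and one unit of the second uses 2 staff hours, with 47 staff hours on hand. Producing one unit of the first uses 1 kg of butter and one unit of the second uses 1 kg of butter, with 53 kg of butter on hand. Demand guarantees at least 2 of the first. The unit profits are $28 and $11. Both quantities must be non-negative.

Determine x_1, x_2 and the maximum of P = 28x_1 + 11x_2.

x_1 = 2, x_2 = 31/2, maximum P = 453/2

Corner points and P = 28x_1 + 11x_2:
  (47/8, 0) → P = 329/2
  (2, 0) → P = 56
  (2, 31/2) → P = 453/2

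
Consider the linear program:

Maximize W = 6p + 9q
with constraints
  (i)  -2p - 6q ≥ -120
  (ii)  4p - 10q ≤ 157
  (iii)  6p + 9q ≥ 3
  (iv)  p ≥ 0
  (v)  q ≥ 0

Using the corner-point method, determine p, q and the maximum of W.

At the optimal vertex, -2p - 6q = -120 and 4p - 10q = 157.
Solving simultaneously gives p = 1071/22, q = 83/22.

p = 1071/22, q = 83/22, maximum W = 7173/22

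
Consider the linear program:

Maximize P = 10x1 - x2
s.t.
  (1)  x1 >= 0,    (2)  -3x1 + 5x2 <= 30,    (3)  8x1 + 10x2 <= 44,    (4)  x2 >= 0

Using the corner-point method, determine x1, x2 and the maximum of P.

The optimum lies where 8x1 + 10x2 = 44 and x2 = 0.
Solving simultaneously gives x1 = 11/2, x2 = 0.

x1 = 11/2, x2 = 0, maximum P = 55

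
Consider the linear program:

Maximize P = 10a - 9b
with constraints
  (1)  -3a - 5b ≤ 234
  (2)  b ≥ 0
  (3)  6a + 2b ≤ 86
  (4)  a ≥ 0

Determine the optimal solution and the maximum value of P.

Feasible corners and P = 10a - 9b:
  (43/3, 0) → P = 430/3
  (0, 0) → P = 0
  (0, 43) → P = -387

The binding constraints are b = 0 and 6a + 2b = 86.
Solving simultaneously gives a = 43/3, b = 0.

a = 43/3, b = 0, maximum P = 430/3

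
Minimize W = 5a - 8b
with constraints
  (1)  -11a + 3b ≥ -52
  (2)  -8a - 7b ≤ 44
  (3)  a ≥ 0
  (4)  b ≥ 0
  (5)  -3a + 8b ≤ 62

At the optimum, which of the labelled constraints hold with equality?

Vertices and W = 5a - 8b:
  (52/11, 0) → W = 260/11
  (602/79, 838/79) → W = -3694/79
  (0, 0) → W = 0
  (0, 31/4) → W = -62

The minimum is at (0, 31/4). Substituting into each constraint, equality holds for (3) and (5); the remaining constraints have slack.

(3) and (5)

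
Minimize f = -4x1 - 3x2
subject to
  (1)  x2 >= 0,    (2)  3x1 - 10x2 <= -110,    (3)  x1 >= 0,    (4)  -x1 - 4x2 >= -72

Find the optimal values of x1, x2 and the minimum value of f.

Feasible corners and f = -4x1 - 3x2:
  (0, 11) → f = -33
  (140/11, 163/11) → f = -1049/11
  (0, 18) → f = -54

At the optimal vertex, 3x1 - 10x2 = -110 and -x1 - 4x2 = -72.
Solving simultaneously gives x1 = 140/11, x2 = 163/11.

x1 = 140/11, x2 = 163/11, minimum f = -1049/11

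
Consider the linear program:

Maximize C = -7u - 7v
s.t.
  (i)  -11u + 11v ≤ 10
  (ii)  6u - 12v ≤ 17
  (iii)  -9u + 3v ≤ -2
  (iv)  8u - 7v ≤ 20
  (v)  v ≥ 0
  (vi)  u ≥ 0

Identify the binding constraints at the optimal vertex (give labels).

(iii) and (v)

Corner points and C = -7u - 7v:
  (26/33, 56/33) → C = -574/33
  (290/11, 300/11) → C = -4130/11
  (2/9, 0) → C = -14/9
  (5/2, 0) → C = -35/2

The maximum is at (2/9, 0). Substituting into each constraint, equality holds for (iii) and (v); the remaining constraints have slack.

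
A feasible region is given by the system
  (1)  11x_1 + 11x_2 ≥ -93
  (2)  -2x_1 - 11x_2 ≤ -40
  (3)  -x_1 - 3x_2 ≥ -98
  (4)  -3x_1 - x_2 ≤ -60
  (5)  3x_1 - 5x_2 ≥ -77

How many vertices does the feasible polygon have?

Pairwise boundary intersections that survive every other constraint:
  (958/5, -156/5)
  (20, 0)
  (37/2, 53/2)
  (223/18, 137/6)

4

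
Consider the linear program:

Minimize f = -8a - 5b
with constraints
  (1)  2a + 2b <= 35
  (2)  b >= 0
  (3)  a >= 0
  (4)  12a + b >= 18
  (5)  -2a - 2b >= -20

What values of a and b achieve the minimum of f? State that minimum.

Extreme points and f = -8a - 5b:
  (3/2, 0) → f = -12
  (10, 0) → f = -80
  (8/11, 102/11) → f = -574/11

At the optimal vertex, b = 0 and -2a - 2b = -20.
Solving simultaneously gives a = 10, b = 0.

a = 10, b = 0, minimum f = -80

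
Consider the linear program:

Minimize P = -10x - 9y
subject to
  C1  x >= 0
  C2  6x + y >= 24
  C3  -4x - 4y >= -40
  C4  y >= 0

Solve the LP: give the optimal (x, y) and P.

x = 10, y = 0, minimum P = -100

Feasible corners and P = -10x - 9y:
  (14/5, 36/5) → P = -464/5
  (4, 0) → P = -40
  (10, 0) → P = -100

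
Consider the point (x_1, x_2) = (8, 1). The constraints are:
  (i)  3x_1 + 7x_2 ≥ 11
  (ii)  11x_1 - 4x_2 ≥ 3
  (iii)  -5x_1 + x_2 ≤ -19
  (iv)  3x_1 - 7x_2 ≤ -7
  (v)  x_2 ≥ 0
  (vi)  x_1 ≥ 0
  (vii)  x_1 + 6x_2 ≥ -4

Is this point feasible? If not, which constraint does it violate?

Constraint (iv): 3x_1 - 7x_2 = 17, which is not ≤ -7. All other constraints are satisfied.

not feasible — violates (iv)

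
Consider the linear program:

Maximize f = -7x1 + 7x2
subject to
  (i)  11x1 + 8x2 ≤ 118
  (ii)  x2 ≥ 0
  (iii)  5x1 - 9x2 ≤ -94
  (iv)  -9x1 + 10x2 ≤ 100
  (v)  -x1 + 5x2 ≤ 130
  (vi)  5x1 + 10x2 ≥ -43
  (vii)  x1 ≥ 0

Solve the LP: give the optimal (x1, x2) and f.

x1 = 40/31, x2 = 346/31, maximum f = 2142/31

Corner points and f = -7x1 + 7x2:
  (310/139, 1624/139) → f = 9198/139
  (190/91, 1081/91) → f = 891/13
  (40/31, 346/31) → f = 2142/31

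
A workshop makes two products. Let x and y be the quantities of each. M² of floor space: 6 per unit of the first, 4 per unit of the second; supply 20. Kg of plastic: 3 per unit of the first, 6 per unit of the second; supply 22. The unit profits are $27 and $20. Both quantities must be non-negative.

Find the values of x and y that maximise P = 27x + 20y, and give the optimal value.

x = 4/3, y = 3, maximum P = 96

At the optimal vertex, 6x + 4y = 20 and 3x + 6y = 22.
Solving simultaneously gives x = 4/3, y = 3.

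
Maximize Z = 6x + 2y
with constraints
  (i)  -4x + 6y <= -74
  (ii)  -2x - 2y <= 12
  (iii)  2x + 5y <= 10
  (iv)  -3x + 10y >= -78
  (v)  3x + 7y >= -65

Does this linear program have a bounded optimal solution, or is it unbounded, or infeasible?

bounded optimum

Feasible corners and Z = 6x + 2y:
  (215/16, -27/8) → Z = 591/8
  (136/11, -45/11) → Z = 66
  (14, -18/5) → Z = 384/5
The feasible region has finitely many vertices and no improving ray; the maximum is 384/5 at (14, -18/5).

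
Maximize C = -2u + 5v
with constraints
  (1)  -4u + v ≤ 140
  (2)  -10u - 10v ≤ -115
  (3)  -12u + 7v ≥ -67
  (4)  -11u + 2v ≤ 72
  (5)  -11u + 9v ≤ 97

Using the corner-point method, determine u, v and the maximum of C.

u = 1282/31, v = 1901/31, maximum C = 6941/31

Vertices and C = -2u + 5v:
  (295/38, 71/19) → C = 60/19
  (13/40, 447/40) → C = 2209/40
  (1282/31, 1901/31) → C = 6941/31

The optimum lies where -12u + 7v = -67 and -11u + 9v = 97.
Solving simultaneously gives u = 1282/31, v = 1901/31.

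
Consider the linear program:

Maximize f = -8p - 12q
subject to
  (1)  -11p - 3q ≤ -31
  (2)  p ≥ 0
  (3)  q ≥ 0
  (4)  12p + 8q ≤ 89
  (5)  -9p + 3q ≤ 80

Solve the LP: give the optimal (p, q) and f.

p = 31/11, q = 0, maximum f = -248/11

Feasible corners and f = -8p - 12q:
  (0, 31/3) → f = -124
  (31/11, 0) → f = -248/11
  (0, 89/8) → f = -267/2
  (89/12, 0) → f = -178/3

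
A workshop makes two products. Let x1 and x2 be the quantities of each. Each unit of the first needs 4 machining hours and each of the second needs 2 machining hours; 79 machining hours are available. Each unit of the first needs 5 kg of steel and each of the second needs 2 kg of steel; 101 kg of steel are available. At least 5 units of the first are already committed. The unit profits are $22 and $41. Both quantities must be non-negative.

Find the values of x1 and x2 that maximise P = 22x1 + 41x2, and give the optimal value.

Feasible corners and P = 22x1 + 41x2:
  (79/4, 0) → P = 869/2
  (5, 0) → P = 110
  (5, 59/2) → P = 2639/2

x1 = 5, x2 = 59/2, maximum P = 2639/2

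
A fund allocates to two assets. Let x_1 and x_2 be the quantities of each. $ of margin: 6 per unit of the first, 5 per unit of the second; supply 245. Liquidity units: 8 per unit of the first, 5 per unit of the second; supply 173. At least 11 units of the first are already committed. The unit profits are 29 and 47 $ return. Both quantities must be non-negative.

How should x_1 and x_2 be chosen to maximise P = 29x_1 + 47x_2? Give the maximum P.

Corner points and P = 29x_1 + 47x_2:
  (173/8, 0) → P = 5017/8
  (11, 0) → P = 319
  (11, 17) → P = 1118

At the optimal vertex, 8x_1 + 5x_2 = 173 and x_1 = 11.
Solving simultaneously gives x_1 = 11, x_2 = 17.

x_1 = 11, x_2 = 17, maximum P = 1118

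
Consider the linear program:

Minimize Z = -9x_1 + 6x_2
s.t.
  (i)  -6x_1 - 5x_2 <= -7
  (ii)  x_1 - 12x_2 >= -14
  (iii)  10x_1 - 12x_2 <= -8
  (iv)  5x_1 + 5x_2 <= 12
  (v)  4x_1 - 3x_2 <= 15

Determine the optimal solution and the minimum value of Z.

x_1 = 2/3, x_2 = 11/9, minimum Z = 4/3

Extreme points and Z = -9x_1 + 6x_2:
  (2/11, 13/11) → Z = 60/11
  (22/61, 59/61) → Z = 156/61
  (2/3, 11/9) → Z = 4/3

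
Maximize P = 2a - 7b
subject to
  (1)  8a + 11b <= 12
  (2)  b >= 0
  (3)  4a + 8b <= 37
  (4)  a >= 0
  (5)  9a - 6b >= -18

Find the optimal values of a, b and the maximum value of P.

Vertices and P = 2a - 7b:
  (3/2, 0) → P = 3
  (0, 12/11) → P = -84/11
  (0, 0) → P = 0

a = 3/2, b = 0, maximum P = 3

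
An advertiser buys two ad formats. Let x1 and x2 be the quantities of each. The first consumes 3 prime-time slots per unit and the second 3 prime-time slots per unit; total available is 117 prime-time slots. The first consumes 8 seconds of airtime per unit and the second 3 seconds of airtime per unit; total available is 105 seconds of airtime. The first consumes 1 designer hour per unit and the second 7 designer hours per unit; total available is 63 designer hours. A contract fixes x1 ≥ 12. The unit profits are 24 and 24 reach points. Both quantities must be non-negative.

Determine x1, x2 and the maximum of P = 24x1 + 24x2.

Vertices and P = 24x1 + 24x2:
  (105/8, 0) → P = 315
  (12, 0) → P = 288
  (12, 3) → P = 360

x1 = 12, x2 = 3, maximum P = 360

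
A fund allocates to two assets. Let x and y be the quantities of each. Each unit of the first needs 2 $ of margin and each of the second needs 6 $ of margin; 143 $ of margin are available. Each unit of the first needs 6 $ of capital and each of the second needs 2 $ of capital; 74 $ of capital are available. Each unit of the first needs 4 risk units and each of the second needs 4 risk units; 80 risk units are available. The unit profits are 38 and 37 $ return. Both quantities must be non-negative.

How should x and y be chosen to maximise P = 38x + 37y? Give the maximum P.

Vertices and P = 38x + 37y:
  (0, 0) → P = 0
  (0, 20) → P = 740
  (37/3, 0) → P = 1406/3
  (17/2, 23/2) → P = 1497/2

x = 17/2, y = 23/2, maximum P = 1497/2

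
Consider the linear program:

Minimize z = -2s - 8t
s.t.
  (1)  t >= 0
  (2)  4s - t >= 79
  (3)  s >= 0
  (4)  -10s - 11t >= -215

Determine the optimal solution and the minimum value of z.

s = 542/27, t = 35/27, minimum z = -1364/27

Feasible corners and z = -2s - 8t:
  (79/4, 0) → z = -79/2
  (43/2, 0) → z = -43
  (542/27, 35/27) → z = -1364/27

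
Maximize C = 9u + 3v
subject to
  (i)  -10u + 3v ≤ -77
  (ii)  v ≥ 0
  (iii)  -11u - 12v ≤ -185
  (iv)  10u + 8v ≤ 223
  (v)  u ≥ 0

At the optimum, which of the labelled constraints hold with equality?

Corner points and C = 9u + 3v:
  (29/3, 59/9) → C = 320/3
  (257/22, 146/11) → C = 3189/22
  (185/11, 0) → C = 1665/11
  (223/10, 0) → C = 2007/10

The maximum is at (223/10, 0). Substituting into each constraint, equality holds for (ii) and (iv); the remaining constraints have slack.

(ii) and (iv)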